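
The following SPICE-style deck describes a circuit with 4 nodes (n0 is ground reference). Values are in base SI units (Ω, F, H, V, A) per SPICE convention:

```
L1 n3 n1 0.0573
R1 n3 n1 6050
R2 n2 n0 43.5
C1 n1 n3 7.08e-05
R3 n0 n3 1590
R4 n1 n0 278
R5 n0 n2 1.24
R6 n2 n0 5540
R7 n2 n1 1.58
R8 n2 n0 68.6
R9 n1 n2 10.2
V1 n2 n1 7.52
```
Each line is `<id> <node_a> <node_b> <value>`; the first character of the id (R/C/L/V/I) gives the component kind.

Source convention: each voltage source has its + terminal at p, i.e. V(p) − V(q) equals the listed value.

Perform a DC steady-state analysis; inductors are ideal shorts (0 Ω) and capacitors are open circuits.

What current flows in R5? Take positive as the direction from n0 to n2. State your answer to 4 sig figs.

Apply KCL at each of the 3 non-ground nodes and solve the resulting linear system.
Node n1: branches {L1, R1, C1, R4, R7, R9, V1} → V_1 = -7.483
Node n2: branches {R2, R5, R6, R7, R8, R9, V1} → V_2 = 0.03746
Node n3: branches {L1, R1, C1, R3} → V_3 = -7.483
Source currents: i(L1)=0.004706, i(V1)=-5.528

-0.03021 A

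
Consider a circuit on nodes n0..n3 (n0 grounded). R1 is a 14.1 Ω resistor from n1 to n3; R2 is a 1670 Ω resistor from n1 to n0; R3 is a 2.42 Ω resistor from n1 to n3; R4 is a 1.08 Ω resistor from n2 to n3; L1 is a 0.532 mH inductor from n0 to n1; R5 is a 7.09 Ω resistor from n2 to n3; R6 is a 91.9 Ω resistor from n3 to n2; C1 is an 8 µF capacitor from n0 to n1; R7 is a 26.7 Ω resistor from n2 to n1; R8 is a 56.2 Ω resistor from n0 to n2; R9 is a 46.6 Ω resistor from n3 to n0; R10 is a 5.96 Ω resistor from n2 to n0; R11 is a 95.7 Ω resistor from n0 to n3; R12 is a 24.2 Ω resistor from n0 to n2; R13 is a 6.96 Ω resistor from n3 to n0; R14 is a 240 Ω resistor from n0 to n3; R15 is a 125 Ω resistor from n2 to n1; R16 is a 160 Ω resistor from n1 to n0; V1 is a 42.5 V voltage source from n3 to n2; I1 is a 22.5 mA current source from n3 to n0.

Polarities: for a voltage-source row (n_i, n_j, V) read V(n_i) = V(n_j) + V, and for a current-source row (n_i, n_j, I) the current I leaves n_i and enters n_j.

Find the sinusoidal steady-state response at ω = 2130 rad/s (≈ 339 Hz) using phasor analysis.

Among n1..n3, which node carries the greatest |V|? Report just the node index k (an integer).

Apply KCL at each of the 3 non-ground nodes and solve the resulting linear system.
Node n1: branches {R1, R2, R3, L1, C1, R7, R15, R16} → V_1 = 1.354+4.948j
Node n2: branches {R4, R5, R6, R7, R8, R10, R12, R15, V1} → V_2 = -29.39+2.799j
Node n3: branches {R1, R3, R4, R5, R6, R9, R11, R13, R14, V1, I1} → V_3 = 13.11+2.799j
Source currents: i(V1)=-53.88+0.5374j

2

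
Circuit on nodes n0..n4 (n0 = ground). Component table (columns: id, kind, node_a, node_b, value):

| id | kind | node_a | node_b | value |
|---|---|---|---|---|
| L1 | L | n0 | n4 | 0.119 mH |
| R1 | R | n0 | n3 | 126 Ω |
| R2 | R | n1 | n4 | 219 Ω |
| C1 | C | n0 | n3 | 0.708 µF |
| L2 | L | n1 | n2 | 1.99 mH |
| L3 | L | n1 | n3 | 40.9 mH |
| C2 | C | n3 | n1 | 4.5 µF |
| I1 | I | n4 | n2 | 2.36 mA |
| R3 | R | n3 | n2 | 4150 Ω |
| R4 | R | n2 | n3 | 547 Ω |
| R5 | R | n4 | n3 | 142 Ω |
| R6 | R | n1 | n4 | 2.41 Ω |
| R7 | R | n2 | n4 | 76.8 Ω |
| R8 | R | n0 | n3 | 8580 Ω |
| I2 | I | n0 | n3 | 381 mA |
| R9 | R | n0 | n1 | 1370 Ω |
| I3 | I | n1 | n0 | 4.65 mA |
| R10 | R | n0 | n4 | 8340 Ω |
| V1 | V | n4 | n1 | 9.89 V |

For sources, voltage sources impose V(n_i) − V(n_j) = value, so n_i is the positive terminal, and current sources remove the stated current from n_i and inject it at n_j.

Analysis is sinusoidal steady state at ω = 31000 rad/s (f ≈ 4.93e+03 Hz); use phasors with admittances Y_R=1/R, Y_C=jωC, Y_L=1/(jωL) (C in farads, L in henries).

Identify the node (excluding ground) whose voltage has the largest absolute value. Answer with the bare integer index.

Element admittances at ω=31000 rad/s:
  Y(L1) = 0.000-0.2711j S between n0,n4
  Y(R1) = 0.007937+0.000j S between n0,n3
  Y(R2) = 0.004566+0.000j S between n1,n4
  Y(C1) = 0.000+0.02195j S between n0,n3
  Y(L2) = 0.000-0.01621j S between n1,n2
  Y(L3) = 0.000-0.0007887j S between n1,n3
  Y(C2) = 0.000+0.1395j S between n3,n1
  I1: injects 0.00236 A into n2 (from n4)
  Y(R3) = 0.0002410+0.000j S between n3,n2
  Y(R4) = 0.001828+0.000j S between n2,n3
  Y(R5) = 0.007042+0.000j S between n4,n3
  Y(R6) = 0.4149+0.000j S between n1,n4
  Y(R7) = 0.01302+0.000j S between n2,n4
  Y(R8) = 0.0001166+0.000j S between n0,n3
  I2: injects 0.381 A into n3 (from n0)
  Y(R9) = 0.0007299+0.000j S between n0,n1
  I3: injects 0.00465 A into n0 (from n1)
  Y(R10) = 0.0001199+0.000j S between n0,n4
  V1: constraint V(n4)−V(n1) = 9.89
Assemble and solve the 5×5 MNA system:
  V(n1)=-10.66+1.528j  V(n2)=-6.276+5.768j  V(n3)=-8.860-1.884j  V(n4)=-0.7685+1.528j
  i(V1)=-4.694-0.1773j

1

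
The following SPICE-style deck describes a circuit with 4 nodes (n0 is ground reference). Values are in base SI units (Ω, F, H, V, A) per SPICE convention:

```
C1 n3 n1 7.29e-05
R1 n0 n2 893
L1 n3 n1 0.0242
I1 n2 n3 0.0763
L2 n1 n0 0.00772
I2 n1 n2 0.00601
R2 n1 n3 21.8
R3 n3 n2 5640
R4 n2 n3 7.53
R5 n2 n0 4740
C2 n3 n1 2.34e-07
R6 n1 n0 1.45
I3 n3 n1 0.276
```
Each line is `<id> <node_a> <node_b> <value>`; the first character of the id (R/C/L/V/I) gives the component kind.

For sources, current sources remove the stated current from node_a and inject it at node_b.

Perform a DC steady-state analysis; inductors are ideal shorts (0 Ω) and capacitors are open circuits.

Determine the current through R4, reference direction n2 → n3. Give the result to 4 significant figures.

Apply KCL at each of the 3 non-ground nodes and solve the resulting linear system.
Node n1: branches {C1, L1, L2, I2, R2, C2, R6, I3} → V_1 = 0.000
Node n2: branches {R1, I1, I2, R3, R4, R5} → V_2 = -0.5233
Node n3: branches {C1, L1, I1, R2, R3, R4, C2, I3} → V_3 = 0.000
Source currents: i(L1)=-0.2693, i(L2)=0.0006965

-0.06950 A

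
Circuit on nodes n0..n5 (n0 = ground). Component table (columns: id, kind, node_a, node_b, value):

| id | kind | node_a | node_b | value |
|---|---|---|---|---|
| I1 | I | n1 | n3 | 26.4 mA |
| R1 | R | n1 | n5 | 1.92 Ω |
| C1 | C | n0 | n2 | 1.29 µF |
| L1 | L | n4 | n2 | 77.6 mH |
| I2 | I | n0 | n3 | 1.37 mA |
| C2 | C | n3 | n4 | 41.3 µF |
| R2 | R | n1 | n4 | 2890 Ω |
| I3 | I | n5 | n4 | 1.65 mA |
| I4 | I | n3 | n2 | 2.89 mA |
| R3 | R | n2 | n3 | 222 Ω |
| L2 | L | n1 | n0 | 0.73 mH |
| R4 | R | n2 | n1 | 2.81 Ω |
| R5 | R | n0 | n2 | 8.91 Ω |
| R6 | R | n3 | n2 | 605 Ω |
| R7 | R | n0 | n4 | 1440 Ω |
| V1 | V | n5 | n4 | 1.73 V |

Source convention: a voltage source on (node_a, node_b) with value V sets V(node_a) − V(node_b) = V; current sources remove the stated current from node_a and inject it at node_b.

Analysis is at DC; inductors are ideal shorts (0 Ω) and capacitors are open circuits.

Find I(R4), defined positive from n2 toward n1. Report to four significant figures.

-0.3139 A

MNA unknowns: 5 node voltages V₁..V_5 plus 3 source currents (L1, L2, V1)
I1: z[1]−=0.0264, z[3]+=0.0264
R1: Y=0.5208 on G[1,5]
C1: Y=0.000 on G[0,2]
L1: row V4−V2=0, i_L1 at 4,2
I2: z[0]−=0.00137, z[3]+=0.00137
C2: Y=0.000 on G[3,4]
R2: Y=0.0003460 on G[1,4]
I3: z[5]−=0.00165, z[4]+=0.00165
I4: z[3]−=0.00289, z[2]+=0.00289
R3: Y=0.004505 on G[2,3]
L2: row V1−V0=0, i_L2 at 1,0
R4: Y=0.3559 on G[2,1]
R5: Y=0.1122 on G[0,2]
R6: Y=0.001653 on G[3,2]
R7: Y=0.0006944 on G[0,4]
V1: row V5−V4=1.73, i_V1 at 5,4
solve → V1=0.000, V2=-0.8821, V3=3.159, V4=-0.8821, V5=0.8479
aux → i_L1=-0.4407, i_L2=0.1010, i_V1=-0.4433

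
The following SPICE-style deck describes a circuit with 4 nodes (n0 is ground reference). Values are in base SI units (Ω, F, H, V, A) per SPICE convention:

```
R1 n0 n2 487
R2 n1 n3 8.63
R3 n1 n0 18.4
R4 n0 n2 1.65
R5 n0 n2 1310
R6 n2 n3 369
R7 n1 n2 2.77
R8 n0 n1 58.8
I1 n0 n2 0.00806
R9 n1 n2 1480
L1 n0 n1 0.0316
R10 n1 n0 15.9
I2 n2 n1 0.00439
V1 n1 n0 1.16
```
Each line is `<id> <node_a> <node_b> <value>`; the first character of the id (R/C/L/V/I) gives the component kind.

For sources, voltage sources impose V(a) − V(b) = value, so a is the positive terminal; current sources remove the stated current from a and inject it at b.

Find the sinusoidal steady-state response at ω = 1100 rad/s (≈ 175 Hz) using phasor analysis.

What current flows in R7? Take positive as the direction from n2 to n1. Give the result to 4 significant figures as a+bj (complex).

Element admittances at ω=1100 rad/s:
  Y(R1) = 0.002053+0.000j S between n0,n2
  Y(R2) = 0.1159+0.000j S between n1,n3
  Y(R3) = 0.05435+0.000j S between n1,n0
  Y(R4) = 0.6061+0.000j S between n0,n2
  Y(R5) = 0.0007634+0.000j S between n0,n2
  Y(R6) = 0.002710+0.000j S between n2,n3
  Y(R7) = 0.3610+0.000j S between n1,n2
  Y(R8) = 0.01701+0.000j S between n0,n1
  I1: injects 0.00806 A into n2 (from n0)
  Y(R9) = 0.0006757+0.000j S between n1,n2
  Y(L1) = 0.000-0.02877j S between n0,n1
  Y(R10) = 0.06289+0.000j S between n1,n0
  I2: injects 0.00439 A into n1 (from n2)
  V1: constraint V(n1)−V(n0) = 1.16
Assemble and solve the 4×4 MNA system:
  V(n1)=1.160+0.000j  V(n2)=0.4380+0.000j  V(n3)=1.144+0.000j
  i(V1)=-0.4144+0.03337j

-0.2606+0.000j A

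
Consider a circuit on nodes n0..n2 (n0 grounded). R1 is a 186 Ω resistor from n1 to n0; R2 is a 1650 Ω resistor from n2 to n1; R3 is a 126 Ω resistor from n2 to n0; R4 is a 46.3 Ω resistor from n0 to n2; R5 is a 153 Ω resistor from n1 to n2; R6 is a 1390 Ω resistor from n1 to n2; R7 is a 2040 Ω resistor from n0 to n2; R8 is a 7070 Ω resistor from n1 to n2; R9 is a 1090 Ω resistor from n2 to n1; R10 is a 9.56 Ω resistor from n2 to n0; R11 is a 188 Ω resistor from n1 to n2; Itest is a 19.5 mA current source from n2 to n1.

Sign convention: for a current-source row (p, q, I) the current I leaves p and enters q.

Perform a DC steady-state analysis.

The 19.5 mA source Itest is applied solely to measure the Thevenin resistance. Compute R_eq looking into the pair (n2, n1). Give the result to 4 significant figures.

MNA unknowns: 2 node voltages V₁..V_2
R1: Y=0.005376 on G[1,0]
R2: Y=0.0006061 on G[2,1]
R3: Y=0.007937 on G[2,0]
R4: Y=0.02160 on G[0,2]
R5: Y=0.006536 on G[1,2]
R6: Y=0.0007194 on G[1,2]
R7: Y=0.0004902 on G[0,2]
R8: Y=0.0001414 on G[1,2]
R9: Y=0.0009174 on G[2,1]
R10: Y=0.1046 on G[2,0]
R11: Y=0.005319 on G[1,2]
Itest: z[2]−=0.0195, z[1]+=0.0195
solve → V1=0.9661, V2=-0.03858

R_eq = 51.52 Ω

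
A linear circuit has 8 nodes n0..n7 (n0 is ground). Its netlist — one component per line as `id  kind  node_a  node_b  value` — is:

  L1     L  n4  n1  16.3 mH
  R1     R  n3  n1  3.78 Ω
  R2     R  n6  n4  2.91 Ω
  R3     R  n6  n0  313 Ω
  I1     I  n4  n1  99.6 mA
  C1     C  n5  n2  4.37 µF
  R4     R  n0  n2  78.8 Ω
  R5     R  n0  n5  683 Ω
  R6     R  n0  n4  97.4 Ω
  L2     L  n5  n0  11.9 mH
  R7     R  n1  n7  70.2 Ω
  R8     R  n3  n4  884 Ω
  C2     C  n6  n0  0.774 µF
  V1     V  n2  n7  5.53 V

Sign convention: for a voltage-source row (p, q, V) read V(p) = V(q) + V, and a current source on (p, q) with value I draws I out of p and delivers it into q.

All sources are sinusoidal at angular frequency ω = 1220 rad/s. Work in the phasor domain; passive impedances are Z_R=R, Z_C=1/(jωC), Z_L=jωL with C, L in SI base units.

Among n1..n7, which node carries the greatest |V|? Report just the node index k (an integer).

MNA unknowns: 7 node voltages V₁..V_7 plus 1 source current (V1)
L1: Y=0.000-0.05029j on G[4,1]
R1: Y=0.2646+0.000j on G[3,1]
R2: Y=0.3436+0.000j on G[6,4]
R3: Y=0.003195+0.000j on G[6,0]
I1: z[4]−=0.0996, z[1]+=0.0996
C1: Y=0.000+0.005331j on G[5,2]
R4: Y=0.01269+0.000j on G[0,2]
R5: Y=0.001464+0.000j on G[0,5]
R6: Y=0.01027+0.000j on G[0,4]
L2: Y=0.000-0.06888j on G[5,0]
R7: Y=0.01425+0.000j on G[1,7]
R8: Y=0.001131+0.000j on G[3,4]
C2: Y=0.000+0.0009443j on G[6,0]
V1: row V2−V7=5.53, i_V1 at 2,7
solve → V1=-1.708+0.7605j, V2=2.014-0.02985j, V3=-1.710+0.7542j, V4=-1.965-0.7024j, V5=-0.1688+0.006394j, V6=-1.949-0.6906j, V7=-3.516-0.02985j
aux → i_V1=-0.02575-0.01126j

7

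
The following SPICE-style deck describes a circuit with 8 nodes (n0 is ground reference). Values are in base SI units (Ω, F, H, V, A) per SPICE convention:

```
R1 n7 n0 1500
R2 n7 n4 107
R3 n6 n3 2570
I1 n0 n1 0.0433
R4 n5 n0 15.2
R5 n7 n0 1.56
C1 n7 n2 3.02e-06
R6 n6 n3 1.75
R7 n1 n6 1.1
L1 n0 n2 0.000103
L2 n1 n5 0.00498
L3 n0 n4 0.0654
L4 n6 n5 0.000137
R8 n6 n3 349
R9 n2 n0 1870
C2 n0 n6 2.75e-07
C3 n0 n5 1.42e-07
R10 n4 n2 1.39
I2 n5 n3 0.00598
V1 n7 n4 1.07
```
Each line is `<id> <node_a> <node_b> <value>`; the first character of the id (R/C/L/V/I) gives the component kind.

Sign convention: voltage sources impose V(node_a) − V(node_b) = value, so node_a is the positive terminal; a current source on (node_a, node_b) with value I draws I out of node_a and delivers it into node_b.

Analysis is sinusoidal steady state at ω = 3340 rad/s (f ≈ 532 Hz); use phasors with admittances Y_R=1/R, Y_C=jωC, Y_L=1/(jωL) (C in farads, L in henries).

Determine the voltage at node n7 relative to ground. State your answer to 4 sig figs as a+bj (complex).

Element admittances at ω=3340 rad/s:
  Y(R1) = 0.0006667+0.000j S between n7,n0
  Y(R2) = 0.009346+0.000j S between n7,n4
  Y(R3) = 0.0003891+0.000j S between n6,n3
  I1: injects 0.0433 A into n1 (from n0)
  Y(R4) = 0.06579+0.000j S between n5,n0
  Y(R5) = 0.6410+0.000j S between n7,n0
  Y(C1) = 0.000+0.01009j S between n7,n2
  Y(R6) = 0.5714+0.000j S between n6,n3
  Y(R7) = 0.9091+0.000j S between n1,n6
  Y(L1) = 0.000-2.907j S between n0,n2
  Y(L2) = 0.000-0.06012j S between n1,n5
  Y(L3) = 0.000-0.004578j S between n0,n4
  Y(L4) = 0.000-2.185j S between n6,n5
  Y(R8) = 0.002865+0.000j S between n6,n3
  Y(R9) = 0.0005348+0.000j S between n2,n0
  Y(C2) = 0.000+0.0009185j S between n0,n6
  Y(C3) = 0.000+0.0004743j S between n0,n5
  Y(R10) = 0.7194+0.000j S between n4,n2
  I2: injects 0.00598 A into n3 (from n5)
  V1: constraint V(n7)−V(n4) = 1.07
Assemble and solve the 8×8 MNA system:
  V(n1)=0.7032+0.01093j  V(n2)=-0.01490-0.1231j  V(n3)=0.6676+0.007949j  V(n4)=-0.5117-0.07105j  V(n5)=0.6582-0.01392j  V(n6)=0.6572+0.007949j  V(n7)=0.5583-0.07105j
  i(V1)=-0.3677+0.03981j

0.5583-0.07105j V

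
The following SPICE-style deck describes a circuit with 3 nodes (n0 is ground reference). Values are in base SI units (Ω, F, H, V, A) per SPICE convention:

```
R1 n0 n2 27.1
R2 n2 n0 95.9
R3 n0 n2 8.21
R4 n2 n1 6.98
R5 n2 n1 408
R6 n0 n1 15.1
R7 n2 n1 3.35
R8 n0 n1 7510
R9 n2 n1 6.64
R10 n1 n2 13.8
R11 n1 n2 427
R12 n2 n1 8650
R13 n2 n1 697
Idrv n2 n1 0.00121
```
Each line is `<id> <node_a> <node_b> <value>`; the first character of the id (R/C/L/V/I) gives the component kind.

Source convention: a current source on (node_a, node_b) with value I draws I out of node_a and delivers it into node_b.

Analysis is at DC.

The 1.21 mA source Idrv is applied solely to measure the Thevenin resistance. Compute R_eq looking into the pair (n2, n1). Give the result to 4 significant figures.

MNA unknowns: 2 node voltages V₁..V_2
R1: Y=0.03690 on G[0,2]
R2: Y=0.01043 on G[2,0]
R3: Y=0.1218 on G[0,2]
R4: Y=0.1433 on G[2,1]
R5: Y=0.002451 on G[2,1]
R6: Y=0.06623 on G[0,1]
R7: Y=0.2985 on G[2,1]
R8: Y=0.0001332 on G[0,1]
R9: Y=0.1506 on G[2,1]
R10: Y=0.07246 on G[1,2]
R11: Y=0.002342 on G[1,2]
R12: Y=0.0001156 on G[2,1]
R13: Y=0.001435 on G[2,1]
Idrv: z[2]−=0.00121, z[1]+=0.00121
solve → V1=0.001209, V2=-0.0004743

R_eq = 1.391 Ω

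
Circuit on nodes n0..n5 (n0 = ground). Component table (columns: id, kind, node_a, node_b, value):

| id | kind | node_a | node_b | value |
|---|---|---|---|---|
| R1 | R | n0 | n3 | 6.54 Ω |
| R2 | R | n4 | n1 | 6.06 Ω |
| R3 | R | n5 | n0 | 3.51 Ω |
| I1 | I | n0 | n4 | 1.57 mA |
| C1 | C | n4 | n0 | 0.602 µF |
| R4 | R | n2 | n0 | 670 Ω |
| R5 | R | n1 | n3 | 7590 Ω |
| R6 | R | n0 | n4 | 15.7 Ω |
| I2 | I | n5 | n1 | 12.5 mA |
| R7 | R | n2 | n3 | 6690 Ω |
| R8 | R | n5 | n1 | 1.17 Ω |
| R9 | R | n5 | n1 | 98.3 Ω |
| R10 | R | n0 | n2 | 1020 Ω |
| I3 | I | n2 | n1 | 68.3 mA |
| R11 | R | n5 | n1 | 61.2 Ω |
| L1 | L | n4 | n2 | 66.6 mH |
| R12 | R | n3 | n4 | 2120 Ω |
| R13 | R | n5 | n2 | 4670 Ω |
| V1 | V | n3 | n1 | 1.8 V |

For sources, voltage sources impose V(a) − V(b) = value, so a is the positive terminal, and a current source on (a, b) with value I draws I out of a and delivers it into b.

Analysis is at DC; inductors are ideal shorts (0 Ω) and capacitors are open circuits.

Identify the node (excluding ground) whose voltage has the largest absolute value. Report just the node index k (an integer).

Apply KCL at each of the 5 non-ground nodes and solve the resulting linear system.
Node n1: branches {R2, R5, I2, R8, R9, I3, R11, V1} → V_1 = -0.6062
Node n2: branches {R4, R7, R10, I3, L1, R13} → V_2 = -0.7160
Node n3: branches {R1, R5, R7, R12, V1} → V_3 = 1.194
Node n4: branches {R2, I1, C1, R6, L1, R12} → V_4 = -0.7160
Node n5: branches {R3, I2, R8, R9, R11, R13} → V_5 = -0.4689
Source currents: i(L1)=0.06619, i(V1)=-0.1840

3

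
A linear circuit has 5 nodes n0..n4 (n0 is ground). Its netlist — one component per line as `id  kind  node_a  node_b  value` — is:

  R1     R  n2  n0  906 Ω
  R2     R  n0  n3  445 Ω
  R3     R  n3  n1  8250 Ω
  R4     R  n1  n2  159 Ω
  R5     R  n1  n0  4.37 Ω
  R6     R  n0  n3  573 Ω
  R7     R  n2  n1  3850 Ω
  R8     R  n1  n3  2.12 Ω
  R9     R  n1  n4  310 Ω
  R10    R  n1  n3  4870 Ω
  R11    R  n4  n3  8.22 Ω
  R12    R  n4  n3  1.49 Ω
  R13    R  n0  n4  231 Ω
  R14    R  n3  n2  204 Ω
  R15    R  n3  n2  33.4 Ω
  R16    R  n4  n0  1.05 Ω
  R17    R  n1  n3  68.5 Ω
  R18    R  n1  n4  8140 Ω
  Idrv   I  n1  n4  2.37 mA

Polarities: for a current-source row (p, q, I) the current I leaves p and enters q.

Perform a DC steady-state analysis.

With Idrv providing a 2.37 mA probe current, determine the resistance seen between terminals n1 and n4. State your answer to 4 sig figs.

MNA unknowns: 4 node voltages V₁..V_4
R1: Y=0.001104 on G[2,0]
R2: Y=0.002247 on G[0,3]
R3: Y=0.0001212 on G[3,1]
R4: Y=0.006289 on G[1,2]
R5: Y=0.2288 on G[1,0]
R6: Y=0.001745 on G[0,3]
R7: Y=0.0002597 on G[2,1]
R8: Y=0.4717 on G[1,3]
R9: Y=0.003226 on G[1,4]
R10: Y=0.0002053 on G[1,3]
R11: Y=0.1217 on G[4,3]
R12: Y=0.6711 on G[4,3]
R13: Y=0.004329 on G[0,4]
R14: Y=0.004902 on G[3,2]
R15: Y=0.02994 on G[3,2]
R16: Y=0.9524 on G[4,0]
R17: Y=0.01460 on G[1,3]
R18: Y=0.0001229 on G[1,4]
Idrv: z[1]−=0.00237, z[4]+=0.00237
solve → V1=-0.003884, V2=-0.001342, V3=-0.0009073, V4=0.0009343

R_eq = 2.033 Ω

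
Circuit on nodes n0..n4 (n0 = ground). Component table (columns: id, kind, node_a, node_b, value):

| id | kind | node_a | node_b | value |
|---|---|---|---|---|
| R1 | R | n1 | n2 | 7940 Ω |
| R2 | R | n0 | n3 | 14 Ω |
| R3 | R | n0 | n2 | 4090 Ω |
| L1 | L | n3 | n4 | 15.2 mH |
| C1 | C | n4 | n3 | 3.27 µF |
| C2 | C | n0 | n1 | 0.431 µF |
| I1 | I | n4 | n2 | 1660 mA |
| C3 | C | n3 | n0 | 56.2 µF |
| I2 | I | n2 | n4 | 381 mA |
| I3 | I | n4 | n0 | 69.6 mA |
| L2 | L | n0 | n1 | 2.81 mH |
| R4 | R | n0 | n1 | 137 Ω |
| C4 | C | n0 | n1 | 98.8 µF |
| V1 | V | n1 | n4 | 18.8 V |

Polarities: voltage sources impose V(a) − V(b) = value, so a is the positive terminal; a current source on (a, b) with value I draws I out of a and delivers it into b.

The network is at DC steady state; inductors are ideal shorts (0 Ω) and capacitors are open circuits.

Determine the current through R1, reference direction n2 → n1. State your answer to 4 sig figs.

0.4348 A

MNA unknowns: 4 node voltages V₁..V_4 plus 3 source currents (L1, L2, V1)
R1: Y=0.0001259 on G[1,2]
R2: Y=0.07143 on G[0,3]
R3: Y=0.0002445 on G[0,2]
L1: row V3−V4=0, i_L1 at 3,4
C1: Y=0.000 on G[4,3]
C2: Y=0.000 on G[0,1]
I1: z[4]−=1.66, z[2]+=1.66
C3: Y=0.000 on G[3,0]
I2: z[2]−=0.381, z[4]+=0.381
I3: z[4]−=0.0696, z[0]+=0.0696
L2: row V0−V1=0, i_L2 at 0,1
R4: Y=0.007299 on G[0,1]
C4: Y=0.000 on G[0,1]
V1: row V1−V4=18.8, i_V1 at 1,4
solve → V1=0.000, V2=3453, V3=-18.80, V4=-18.80
aux → i_L1=1.343, i_L2=-0.4291, i_V1=0.005743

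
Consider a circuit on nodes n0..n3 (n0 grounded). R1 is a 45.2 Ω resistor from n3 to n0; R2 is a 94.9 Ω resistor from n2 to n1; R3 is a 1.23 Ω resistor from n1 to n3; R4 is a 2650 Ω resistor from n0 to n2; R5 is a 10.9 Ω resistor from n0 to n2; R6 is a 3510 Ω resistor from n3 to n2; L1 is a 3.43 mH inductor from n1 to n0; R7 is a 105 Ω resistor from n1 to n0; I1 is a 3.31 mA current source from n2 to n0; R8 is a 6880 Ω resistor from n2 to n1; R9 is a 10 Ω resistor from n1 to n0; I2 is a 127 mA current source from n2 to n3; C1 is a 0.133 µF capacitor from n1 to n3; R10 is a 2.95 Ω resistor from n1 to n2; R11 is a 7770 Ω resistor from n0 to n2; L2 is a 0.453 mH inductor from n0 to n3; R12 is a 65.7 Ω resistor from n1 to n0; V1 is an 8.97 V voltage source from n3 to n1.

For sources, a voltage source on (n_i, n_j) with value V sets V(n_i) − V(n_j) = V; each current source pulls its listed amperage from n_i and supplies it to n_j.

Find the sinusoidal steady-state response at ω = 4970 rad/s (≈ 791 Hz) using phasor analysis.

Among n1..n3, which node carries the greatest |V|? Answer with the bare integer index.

Element admittances at ω=4970 rad/s:
  Y(R1) = 0.02212+0.000j S between n3,n0
  Y(R2) = 0.01054+0.000j S between n2,n1
  Y(R3) = 0.8130+0.000j S between n1,n3
  Y(R4) = 0.0003774+0.000j S between n0,n2
  Y(R5) = 0.09174+0.000j S between n0,n2
  Y(R6) = 0.0002849+0.000j S between n3,n2
  Y(L1) = 0.000-0.05866j S between n1,n0
  Y(R7) = 0.009524+0.000j S between n1,n0
  I1: injects 0.00331 A into n0 (from n2)
  Y(R8) = 0.0001453+0.000j S between n2,n1
  Y(R9) = 0.1000+0.000j S between n1,n0
  I2: injects 0.127 A into n3 (from n2)
  Y(C1) = 0.000+0.0006610j S between n1,n3
  Y(R10) = 0.3390+0.000j S between n1,n2
  Y(R11) = 0.0001287+0.000j S between n0,n2
  Y(L2) = 0.000-0.4442j S between n0,n3
  Y(R12) = 0.01522+0.000j S between n1,n0
  V1: constraint V(n3)−V(n1) = 8.97
Assemble and solve the 4×4 MNA system:
  V(n1)=-6.780+2.616j  V(n2)=-5.654+2.070j  V(n3)=2.190+2.616j
  i(V1)=-8.378+0.9090j

1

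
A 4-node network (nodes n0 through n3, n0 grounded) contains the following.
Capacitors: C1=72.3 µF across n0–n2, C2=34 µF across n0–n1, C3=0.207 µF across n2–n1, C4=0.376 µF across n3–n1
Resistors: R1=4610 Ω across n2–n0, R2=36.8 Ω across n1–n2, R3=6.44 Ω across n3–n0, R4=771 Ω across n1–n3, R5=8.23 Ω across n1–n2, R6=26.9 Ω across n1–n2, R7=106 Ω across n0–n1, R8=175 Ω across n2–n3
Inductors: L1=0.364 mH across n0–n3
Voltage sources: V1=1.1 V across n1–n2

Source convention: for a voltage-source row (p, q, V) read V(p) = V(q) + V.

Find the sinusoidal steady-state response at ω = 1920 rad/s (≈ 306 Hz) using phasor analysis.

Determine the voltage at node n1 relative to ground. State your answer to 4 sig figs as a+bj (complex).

0.7432+0.02862j V

Apply KCL at each of the 3 non-ground nodes and solve the resulting linear system.
Node n1: branches {R2, R4, R5, C2, R6, R7, C3, C4, V1} → V_1 = 0.7432+0.02862j
Node n2: branches {C1, R1, R2, R5, R6, R8, C3, V1} → V_2 = -0.3568+0.02862j
Node n3: branches {R3, R4, R8, C4, L1} → V_3 = -0.0005948-0.0006987j
Source currents: i(V1)=-0.2105-0.04980j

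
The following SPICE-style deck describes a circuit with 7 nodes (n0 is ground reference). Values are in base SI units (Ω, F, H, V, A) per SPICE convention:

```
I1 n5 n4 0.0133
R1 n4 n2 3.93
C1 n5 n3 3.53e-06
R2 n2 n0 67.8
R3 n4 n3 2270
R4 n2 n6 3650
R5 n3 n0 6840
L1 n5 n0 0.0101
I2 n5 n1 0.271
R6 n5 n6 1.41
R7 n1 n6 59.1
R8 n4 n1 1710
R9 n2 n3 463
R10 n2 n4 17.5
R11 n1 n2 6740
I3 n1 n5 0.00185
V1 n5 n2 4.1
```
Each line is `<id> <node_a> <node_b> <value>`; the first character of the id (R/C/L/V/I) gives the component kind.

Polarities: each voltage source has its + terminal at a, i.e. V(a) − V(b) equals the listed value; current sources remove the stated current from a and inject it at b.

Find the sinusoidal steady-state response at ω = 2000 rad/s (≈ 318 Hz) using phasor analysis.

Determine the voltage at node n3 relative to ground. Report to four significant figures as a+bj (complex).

MNA unknowns: 6 node voltages V₁..V_6 plus 1 source current (V1)
I1: z[5]−=0.0133, z[4]+=0.0133
R1: Y=0.2545+0.000j on G[4,2]
C1: Y=0.000+0.007060j on G[5,3]
R2: Y=0.01475+0.000j on G[2,0]
R3: Y=0.0004405+0.000j on G[4,3]
R4: Y=0.0002740+0.000j on G[2,6]
R5: Y=0.0001462+0.000j on G[3,0]
L1: Y=0.000-0.04950j on G[5,0]
I2: z[5]−=0.271, z[1]+=0.271
R6: Y=0.7092+0.000j on G[5,6]
R7: Y=0.01692+0.000j on G[1,6]
R8: Y=0.0005848+0.000j on G[4,1]
R9: Y=0.002160+0.000j on G[2,3]
R10: Y=0.05714+0.000j on G[2,4]
R11: Y=0.0001484+0.000j on G[1,2]
I3: z[1]−=0.00185, z[5]+=0.00185
V1: row V5−V2=4.1, i_V1 at 5,2
solve → V1=15.76+1.121j, V2=-3.759+1.120j, V3=-0.1899+2.426j, V4=-3.675+1.122j, V5=0.3410+1.120j, V6=0.6987+1.121j
aux → i_V1=-0.09347+0.01313j

-0.1899+2.426j V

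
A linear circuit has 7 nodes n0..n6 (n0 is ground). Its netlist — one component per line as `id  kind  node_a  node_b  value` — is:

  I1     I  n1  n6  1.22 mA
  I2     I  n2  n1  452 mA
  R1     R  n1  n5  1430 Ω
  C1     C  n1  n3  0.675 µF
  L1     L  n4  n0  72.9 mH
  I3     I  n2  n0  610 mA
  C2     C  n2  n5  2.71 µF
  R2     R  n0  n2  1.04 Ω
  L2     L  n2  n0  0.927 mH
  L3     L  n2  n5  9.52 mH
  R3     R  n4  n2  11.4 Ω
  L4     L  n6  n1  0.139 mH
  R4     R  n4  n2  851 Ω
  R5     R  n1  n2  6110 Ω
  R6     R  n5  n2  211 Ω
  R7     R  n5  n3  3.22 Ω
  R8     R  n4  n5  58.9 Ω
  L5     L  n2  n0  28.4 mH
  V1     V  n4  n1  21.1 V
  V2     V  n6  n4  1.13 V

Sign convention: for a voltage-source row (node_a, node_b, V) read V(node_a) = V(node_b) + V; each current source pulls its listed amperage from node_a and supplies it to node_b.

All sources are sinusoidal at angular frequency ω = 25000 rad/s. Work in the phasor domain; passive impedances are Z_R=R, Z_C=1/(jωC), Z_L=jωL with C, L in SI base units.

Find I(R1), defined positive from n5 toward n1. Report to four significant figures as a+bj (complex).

0.009684-0.002102j A

MNA unknowns: 6 node voltages V₁..V_6 plus 2 source currents (V1, V2)
I1: z[1]−=0.00122, z[6]+=0.00122
I2: z[2]−=0.452, z[1]+=0.452
R1: Y=0.0006993+0.000j on G[1,5]
C1: Y=0.000+0.01688j on G[1,3]
L1: Y=0.000-0.0005487j on G[4,0]
I3: z[2]−=0.61, z[0]+=0.61
C2: Y=0.000+0.06775j on G[2,5]
R2: Y=0.9615+0.000j on G[0,2]
L2: Y=0.000-0.04315j on G[2,0]
L3: Y=0.000-0.004202j on G[2,5]
R3: Y=0.08772+0.000j on G[4,2]
L4: Y=0.000-0.2878j on G[6,1]
R4: Y=0.001175+0.000j on G[4,2]
R5: Y=0.0001637+0.000j on G[1,2]
R6: Y=0.004739+0.000j on G[5,2]
R7: Y=0.3106+0.000j on G[5,3]
R8: Y=0.01698+0.000j on G[4,5]
L5: Y=0.000-0.001408j on G[2,0]
V1: row V4−V1=21.1, i_V1 at 4,1
V2: row V6−V4=1.13, i_V2 at 6,4
solve → V1=-17.20+1.986j, V2=-0.6343-0.02717j, V3=-3.551-1.761j, V4=3.904+1.986j, V5=-3.348-1.020j, V6=5.034+1.986j
aux → i_V1=-0.5264+6.169j, i_V2=0.001220+6.397j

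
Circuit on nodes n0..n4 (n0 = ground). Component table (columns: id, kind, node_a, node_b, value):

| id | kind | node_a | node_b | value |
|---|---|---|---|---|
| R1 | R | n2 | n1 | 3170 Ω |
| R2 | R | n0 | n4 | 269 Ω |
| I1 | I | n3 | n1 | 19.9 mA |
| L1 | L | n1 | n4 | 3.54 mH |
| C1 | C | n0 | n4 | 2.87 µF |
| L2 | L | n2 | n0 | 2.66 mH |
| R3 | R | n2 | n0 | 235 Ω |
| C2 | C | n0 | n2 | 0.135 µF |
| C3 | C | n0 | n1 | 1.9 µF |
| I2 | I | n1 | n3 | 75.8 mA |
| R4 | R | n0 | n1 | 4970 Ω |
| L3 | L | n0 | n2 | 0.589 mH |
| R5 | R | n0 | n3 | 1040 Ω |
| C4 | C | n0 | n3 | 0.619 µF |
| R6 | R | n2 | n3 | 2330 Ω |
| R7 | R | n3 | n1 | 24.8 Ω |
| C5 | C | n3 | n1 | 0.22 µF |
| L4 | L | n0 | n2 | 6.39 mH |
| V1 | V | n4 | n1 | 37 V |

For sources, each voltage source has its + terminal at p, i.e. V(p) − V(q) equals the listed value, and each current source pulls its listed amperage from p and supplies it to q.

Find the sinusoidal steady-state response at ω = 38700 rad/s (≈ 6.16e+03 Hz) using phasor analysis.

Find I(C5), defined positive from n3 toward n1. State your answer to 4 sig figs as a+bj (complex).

MNA unknowns: 4 node voltages V₁..V_4 plus 1 source current (V1)
R1: Y=0.0003155+0.000j on G[2,1]
R2: Y=0.003717+0.000j on G[0,4]
I1: z[3]−=0.0199, z[1]+=0.0199
L1: Y=0.000-0.007299j on G[1,4]
C1: Y=0.000+0.1111j on G[0,4]
L2: Y=0.000-0.009714j on G[2,0]
R3: Y=0.004255+0.000j on G[2,0]
C2: Y=0.000+0.005224j on G[0,2]
C3: Y=0.000+0.07353j on G[0,1]
I2: z[1]−=0.0758, z[3]+=0.0758
R4: Y=0.0002012+0.000j on G[0,1]
L3: Y=0.000-0.04387j on G[0,2]
R5: Y=0.0009615+0.000j on G[0,3]
C4: Y=0.000+0.02396j on G[0,3]
R6: Y=0.0004292+0.000j on G[2,3]
R7: Y=0.04032+0.000j on G[3,1]
C5: Y=0.000+0.008514j on G[3,1]
L4: Y=0.000-0.004044j on G[0,2]
V1: row V4−V1=37, i_V1 at 4,1
solve → V1=-20.51-0.5985j, V2=-0.06690-0.2297j, V3=-13.75+5.933j, V4=16.49-0.5985j
aux → i_V1=-0.1278-1.559j

-0.05561+0.05758j A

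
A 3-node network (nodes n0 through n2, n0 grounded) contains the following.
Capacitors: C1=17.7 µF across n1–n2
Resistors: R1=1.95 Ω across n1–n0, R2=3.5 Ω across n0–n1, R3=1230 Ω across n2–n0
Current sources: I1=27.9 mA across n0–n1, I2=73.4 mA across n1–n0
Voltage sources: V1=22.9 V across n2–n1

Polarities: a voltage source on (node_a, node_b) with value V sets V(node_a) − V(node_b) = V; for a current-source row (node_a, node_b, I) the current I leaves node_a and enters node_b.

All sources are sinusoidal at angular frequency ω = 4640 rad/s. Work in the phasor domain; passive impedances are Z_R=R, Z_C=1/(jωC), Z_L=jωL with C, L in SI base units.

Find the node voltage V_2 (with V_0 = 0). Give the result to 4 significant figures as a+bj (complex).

22.82+0.000j V

Element admittances at ω=4640 rad/s:
  Y(C1) = 0.000+0.08213j S between n1,n2
  Y(R1) = 0.5128+0.000j S between n1,n0
  Y(R2) = 0.2857+0.000j S between n0,n1
  I1: injects 0.0279 A into n1 (from n0)
  Y(R3) = 0.0008130+0.000j S between n2,n0
  I2: injects 0.0734 A into n0 (from n1)
  V1: constraint V(n2)−V(n1) = 22.9
Assemble and solve the 3×3 MNA system:
  V(n1)=-0.08021+0.000j  V(n2)=22.82+0.000j
  i(V1)=-0.01855-1.881j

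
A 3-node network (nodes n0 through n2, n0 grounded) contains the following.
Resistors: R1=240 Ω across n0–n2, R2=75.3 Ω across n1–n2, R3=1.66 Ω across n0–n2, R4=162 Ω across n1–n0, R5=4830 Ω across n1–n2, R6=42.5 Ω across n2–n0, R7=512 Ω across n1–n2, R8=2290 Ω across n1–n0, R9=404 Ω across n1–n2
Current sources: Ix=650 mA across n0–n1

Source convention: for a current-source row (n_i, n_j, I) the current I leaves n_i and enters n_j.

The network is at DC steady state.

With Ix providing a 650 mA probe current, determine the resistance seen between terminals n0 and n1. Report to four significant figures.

Element admittances at DC:
  Y(R1) = 0.004167 S between n0,n2
  Y(R2) = 0.01328 S between n1,n2
  Y(R3) = 0.6024 S between n0,n2
  Y(R4) = 0.006173 S between n1,n0
  Y(R5) = 0.0002070 S between n1,n2
  Y(R6) = 0.02353 S between n2,n0
  Y(R7) = 0.001953 S between n1,n2
  Y(R8) = 0.0004367 S between n1,n0
  Y(R9) = 0.002475 S between n1,n2
  Ix: injects 0.65 A into n1 (from n0)
Assemble and solve the 2×2 MNA system:
  V(n1)=27.05  V(n2)=0.7478

R_eq = 41.61 Ω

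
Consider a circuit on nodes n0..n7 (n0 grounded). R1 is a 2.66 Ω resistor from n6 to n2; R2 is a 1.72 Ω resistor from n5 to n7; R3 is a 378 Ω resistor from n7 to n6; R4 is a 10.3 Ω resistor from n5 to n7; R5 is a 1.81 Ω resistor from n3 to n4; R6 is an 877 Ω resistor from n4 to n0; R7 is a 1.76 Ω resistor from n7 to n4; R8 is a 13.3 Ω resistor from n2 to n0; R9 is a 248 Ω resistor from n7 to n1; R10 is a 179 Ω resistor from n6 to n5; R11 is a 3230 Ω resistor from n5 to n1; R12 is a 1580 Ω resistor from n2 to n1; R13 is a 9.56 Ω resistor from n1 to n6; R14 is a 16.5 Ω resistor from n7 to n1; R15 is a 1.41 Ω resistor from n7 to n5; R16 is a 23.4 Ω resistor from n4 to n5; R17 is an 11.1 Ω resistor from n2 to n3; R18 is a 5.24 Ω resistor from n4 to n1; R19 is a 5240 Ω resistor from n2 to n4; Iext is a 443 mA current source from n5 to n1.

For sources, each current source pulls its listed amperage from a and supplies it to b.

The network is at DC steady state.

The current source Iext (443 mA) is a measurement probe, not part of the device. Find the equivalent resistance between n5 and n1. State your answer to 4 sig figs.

R_eq = 4.832 Ω

Apply KCL at each of the 7 non-ground nodes and solve the resulting linear system.
Node n1: branches {R9, R11, R12, R13, R14, R18, Iext} → V_1 = 0.7340
Node n2: branches {R1, R8, R12, R17, R19} → V_2 = 0.009551
Node n3: branches {R5, R17} → V_3 = -0.5402
Node n4: branches {R5, R6, R7, R16, R18, R19} → V_4 = -0.6298
Node n5: branches {R2, R4, R10, R11, R15, R16, Iext} → V_5 = -1.407
Node n6: branches {R1, R3, R10, R13} → V_6 = 0.1423
Node n7: branches {R2, R3, R4, R7, R9, R14, R15} → V_7 = -1.118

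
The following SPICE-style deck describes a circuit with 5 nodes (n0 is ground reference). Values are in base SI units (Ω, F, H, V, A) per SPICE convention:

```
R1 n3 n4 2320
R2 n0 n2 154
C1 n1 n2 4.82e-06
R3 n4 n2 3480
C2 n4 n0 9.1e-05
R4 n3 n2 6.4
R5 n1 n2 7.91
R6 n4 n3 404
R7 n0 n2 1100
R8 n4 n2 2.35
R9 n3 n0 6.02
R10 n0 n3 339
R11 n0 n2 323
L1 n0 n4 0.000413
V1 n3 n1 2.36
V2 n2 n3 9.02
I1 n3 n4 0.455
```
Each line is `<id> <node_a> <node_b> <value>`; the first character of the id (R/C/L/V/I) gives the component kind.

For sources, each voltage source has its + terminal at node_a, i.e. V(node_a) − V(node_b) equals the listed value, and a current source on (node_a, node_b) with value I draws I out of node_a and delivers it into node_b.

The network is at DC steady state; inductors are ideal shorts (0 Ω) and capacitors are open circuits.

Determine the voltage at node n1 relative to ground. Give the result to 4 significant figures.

-9.578 V

Apply KCL at each of the 4 non-ground nodes and solve the resulting linear system.
Node n1: branches {C1, R5, V1} → V_1 = -9.578
Node n2: branches {R2, C1, R3, R4, R5, R7, R8, R11, V2} → V_2 = 1.802
Node n3: branches {R1, R4, R6, R9, R10, V1, V2, I1} → V_3 = -7.218
Node n4: branches {R1, R3, C2, R6, R8, L1, I1} → V_4 = 0.000
Source currents: i(L1)=-1.201, i(V1)=-1.439, i(V2)=-3.634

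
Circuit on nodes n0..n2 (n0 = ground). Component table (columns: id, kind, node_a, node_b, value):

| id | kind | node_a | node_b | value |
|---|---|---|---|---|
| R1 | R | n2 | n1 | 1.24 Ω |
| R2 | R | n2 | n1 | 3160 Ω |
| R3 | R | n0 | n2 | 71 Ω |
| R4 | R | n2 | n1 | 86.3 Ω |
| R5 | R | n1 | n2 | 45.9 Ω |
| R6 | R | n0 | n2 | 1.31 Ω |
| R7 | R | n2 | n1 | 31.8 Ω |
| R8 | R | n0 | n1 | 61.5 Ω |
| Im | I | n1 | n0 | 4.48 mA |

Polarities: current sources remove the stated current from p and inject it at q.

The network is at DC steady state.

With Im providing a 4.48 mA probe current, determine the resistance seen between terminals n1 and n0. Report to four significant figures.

R_eq = 2.341 Ω

Element admittances at DC:
  Y(R1) = 0.8065 S between n2,n1
  Y(R2) = 0.0003165 S between n2,n1
  Y(R3) = 0.01408 S between n0,n2
  Y(R4) = 0.01159 S between n2,n1
  Y(R5) = 0.02179 S between n1,n2
  Y(R6) = 0.7634 S between n0,n2
  Y(R7) = 0.03145 S between n2,n1
  Y(R8) = 0.01626 S between n0,n1
  Im: injects 0.00448 A into n0 (from n1)
Assemble and solve the 2×2 MNA system:
  V(n1)=-0.01049  V(n2)=-0.005543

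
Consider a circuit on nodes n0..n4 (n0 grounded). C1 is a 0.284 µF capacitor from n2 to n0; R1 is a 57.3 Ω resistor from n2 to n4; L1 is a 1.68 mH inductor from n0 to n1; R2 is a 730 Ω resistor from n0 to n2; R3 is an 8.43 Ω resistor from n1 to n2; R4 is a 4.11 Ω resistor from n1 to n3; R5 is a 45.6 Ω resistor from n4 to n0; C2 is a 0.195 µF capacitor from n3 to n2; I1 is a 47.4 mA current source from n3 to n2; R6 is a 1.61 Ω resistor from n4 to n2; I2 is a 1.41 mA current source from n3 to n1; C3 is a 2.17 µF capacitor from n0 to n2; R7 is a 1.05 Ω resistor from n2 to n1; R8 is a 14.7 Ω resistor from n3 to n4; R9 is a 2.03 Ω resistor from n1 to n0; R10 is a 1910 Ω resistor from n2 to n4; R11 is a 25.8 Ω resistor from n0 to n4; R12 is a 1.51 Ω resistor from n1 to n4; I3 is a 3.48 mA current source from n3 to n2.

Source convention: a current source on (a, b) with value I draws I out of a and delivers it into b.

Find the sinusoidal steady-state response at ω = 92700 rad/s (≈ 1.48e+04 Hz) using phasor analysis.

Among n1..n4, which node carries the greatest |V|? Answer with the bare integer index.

Apply KCL at each of the 4 non-ground nodes and solve the resulting linear system.
Node n1: branches {L1, R3, R4, I2, R7, R9, R12} → V_1 = -0.006741-0.009292j
Node n2: branches {C1, R1, R2, R3, C2, I1, R6, C3, R7, R10, I3} → V_2 = 0.02294-0.01501j
Node n3: branches {R4, C2, I1, I2, R8, I3} → V_3 = -0.1725+0.001697j
Node n4: branches {R1, R5, R6, R8, R10, R11, R12} → V_4 = -0.001076-0.01093j

3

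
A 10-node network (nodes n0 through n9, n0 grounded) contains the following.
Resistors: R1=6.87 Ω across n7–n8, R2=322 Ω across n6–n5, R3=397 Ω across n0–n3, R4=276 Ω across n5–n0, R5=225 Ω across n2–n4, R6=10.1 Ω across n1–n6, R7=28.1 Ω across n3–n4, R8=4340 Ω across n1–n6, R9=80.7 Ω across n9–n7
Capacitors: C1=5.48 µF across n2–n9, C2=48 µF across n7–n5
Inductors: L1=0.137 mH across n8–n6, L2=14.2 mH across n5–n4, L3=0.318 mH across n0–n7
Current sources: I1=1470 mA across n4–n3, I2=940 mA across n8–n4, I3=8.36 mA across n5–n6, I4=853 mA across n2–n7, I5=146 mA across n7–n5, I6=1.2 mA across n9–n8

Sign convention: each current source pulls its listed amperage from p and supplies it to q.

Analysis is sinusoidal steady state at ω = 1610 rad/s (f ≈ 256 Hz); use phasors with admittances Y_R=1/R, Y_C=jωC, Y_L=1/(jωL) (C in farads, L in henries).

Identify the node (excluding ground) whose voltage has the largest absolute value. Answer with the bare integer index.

MNA unknowns: 9 node voltages V₁..V_9
R1: Y=0.1456+0.000j on G[7,8]
R2: Y=0.003106+0.000j on G[6,5]
R3: Y=0.002519+0.000j on G[0,3]
C1: Y=0.000+0.008823j on G[2,9]
R4: Y=0.003623+0.000j on G[5,0]
R5: Y=0.004444+0.000j on G[2,4]
C2: Y=0.000+0.07728j on G[7,5]
R6: Y=0.09901+0.000j on G[1,6]
L1: Y=0.000-4.534j on G[8,6]
R7: Y=0.03559+0.000j on G[3,4]
I1: z[4]−=1.47, z[3]+=1.47
R8: Y=0.0002304+0.000j on G[1,6]
L2: Y=0.000-0.04374j on G[5,4]
R9: Y=0.01239+0.000j on G[9,7]
L3: Y=0.000-1.953j on G[0,7]
I2: z[8]−=0.94, z[4]+=0.94
I3: z[5]−=0.00836, z[6]+=0.00836
I4: z[2]−=0.853, z[7]+=0.853
I5: z[7]−=0.146, z[5]+=0.146
I6: z[9]−=0.0012, z[8]+=0.0012
solve → V1=-6.199-0.2216j, V2=-67.19+47.72j, V3=37.54+3.883j, V4=-1.107+4.158j, V5=3.095-8.456j, V6=-6.199-0.2216j, V7=-0.01068-0.05416j, V8=-6.205-0.2298j, V9=-45.24-15.68j

2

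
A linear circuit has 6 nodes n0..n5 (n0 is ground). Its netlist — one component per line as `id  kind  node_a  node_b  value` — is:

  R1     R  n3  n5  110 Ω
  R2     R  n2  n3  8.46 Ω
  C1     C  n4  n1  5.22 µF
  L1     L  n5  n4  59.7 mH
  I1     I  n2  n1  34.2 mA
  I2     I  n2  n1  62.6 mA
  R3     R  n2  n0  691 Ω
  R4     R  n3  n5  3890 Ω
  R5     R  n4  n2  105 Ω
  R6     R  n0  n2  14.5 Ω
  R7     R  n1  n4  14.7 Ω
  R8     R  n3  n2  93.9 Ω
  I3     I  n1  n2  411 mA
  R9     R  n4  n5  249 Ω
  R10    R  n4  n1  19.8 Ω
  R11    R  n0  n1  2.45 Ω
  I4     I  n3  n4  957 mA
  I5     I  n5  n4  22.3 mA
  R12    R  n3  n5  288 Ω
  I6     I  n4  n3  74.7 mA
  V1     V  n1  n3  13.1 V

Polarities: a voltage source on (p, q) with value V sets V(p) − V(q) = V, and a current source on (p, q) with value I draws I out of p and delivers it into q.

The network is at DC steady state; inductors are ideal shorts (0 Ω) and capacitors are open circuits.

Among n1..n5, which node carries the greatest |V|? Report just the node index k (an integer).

Element admittances at DC:
  Y(R1) = 0.009091 S between n3,n5
  Y(R2) = 0.1182 S between n2,n3
  Y(C1) = 0.000 S between n4,n1
  L1: short n5↔n4 (DC inductor)
  I1: injects 0.0342 A into n1 (from n2)
  I2: injects 0.0626 A into n1 (from n2)
  Y(R3) = 0.001447 S between n2,n0
  Y(R4) = 0.0002571 S between n3,n5
  Y(R5) = 0.009524 S between n4,n2
  Y(R6) = 0.06897 S between n0,n2
  Y(R7) = 0.06803 S between n1,n4
  Y(R8) = 0.01065 S between n3,n2
  I3: injects 0.411 A into n2 (from n1)
  Y(R9) = 0.004016 S between n4,n5
  Y(R10) = 0.05051 S between n4,n1
  Y(R11) = 0.4082 S between n0,n1
  I4: injects 0.957 A into n4 (from n3)
  I5: injects 0.0223 A into n4 (from n5)
  Y(R12) = 0.003472 S between n3,n5
  I6: injects 0.0747 A into n3 (from n4)
  V1: constraint V(n1)−V(n3) = 13.1
Assemble and solve the 7×7 MNA system:
  V(n1)=0.9860  V(n2)=-5.716  V(n3)=-12.11  V(n4)=5.604  V(n5)=5.604
  i(L1)=-0.2494  i(V1)=-0.1693

3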